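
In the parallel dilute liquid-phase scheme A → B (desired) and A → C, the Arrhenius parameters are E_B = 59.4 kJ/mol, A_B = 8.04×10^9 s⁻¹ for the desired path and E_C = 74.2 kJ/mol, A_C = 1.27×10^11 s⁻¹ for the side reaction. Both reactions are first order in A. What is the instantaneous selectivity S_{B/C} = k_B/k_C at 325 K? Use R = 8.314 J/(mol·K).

15.1

With equal orders, S_{B/C} = k_B/k_C = (A_B/A_C)·exp[(E_C−E_B)/(RT)].
(E_C−E_B)/(RT) = (74.2−59.4)×10³/(8.314×325) = 14800/2702 = 5.477.
k_B/k_C = (8.04×10^9/1.27×10^11)·exp(5.477) = 0.06331 × 239.2 = 15.1.
Since E_B < E_C, lowering the temperature improves selectivity toward B.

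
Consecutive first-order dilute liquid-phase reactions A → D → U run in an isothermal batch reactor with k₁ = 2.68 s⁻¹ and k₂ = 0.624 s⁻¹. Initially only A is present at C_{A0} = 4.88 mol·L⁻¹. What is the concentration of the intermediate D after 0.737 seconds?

Solving the coupled first-order balances gives C_D(t) = [k₁/(k₂−k₁)]·C_{A0}·(e^(−k₁t) − e^(−k₂t)).
e^(−k₁t) = e^(−2.68×0.737) = e^(−1.975) = 0.1387; e^(−k₂t) = e^(−0.4599) = 0.6314.
C_D = 2.68×4.88/(0.624−2.68) × (0.1387−0.6314) = (-6.361)×(-0.4926) = 3.134 mol·L⁻¹.

3.13 mol·L⁻¹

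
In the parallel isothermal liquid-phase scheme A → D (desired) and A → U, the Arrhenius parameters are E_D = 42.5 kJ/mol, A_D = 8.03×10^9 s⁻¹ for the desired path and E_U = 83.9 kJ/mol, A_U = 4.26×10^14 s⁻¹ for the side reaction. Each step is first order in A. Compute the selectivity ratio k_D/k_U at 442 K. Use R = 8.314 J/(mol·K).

With equal orders, S_{D/U} = k_D/k_U = (A_D/A_U)·exp[(E_U−E_D)/(RT)].
(E_U−E_D)/(RT) = (83.9−42.5)×10³/(8.314×442) = 41400/3675 = 11.27.
k_D/k_U = (8.03×10^9/4.26×10^14)·exp(11.27) = 1.885×10^-5 × 78116 = 1.47.
Since E_D < E_U, lowering the temperature improves selectivity toward D.

1.47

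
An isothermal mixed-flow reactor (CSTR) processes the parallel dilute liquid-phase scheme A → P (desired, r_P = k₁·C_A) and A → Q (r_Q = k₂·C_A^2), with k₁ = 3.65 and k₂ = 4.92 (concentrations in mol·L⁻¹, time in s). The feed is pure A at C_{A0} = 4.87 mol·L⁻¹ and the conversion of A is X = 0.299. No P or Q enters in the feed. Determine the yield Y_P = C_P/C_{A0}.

0.0534

Exit C_A = C_{A0}(1−X) = 4.87×0.701 = 3.414 mol·L⁻¹.
A CSTR operates uniformly at the exit composition, giving r_P = 12.46 and r_Q = 57.34 (each k·C_A^n at C_A = 3.414).
Fraction of consumed A going to P: r_P/(r_P+r_Q) = 0.1785.
C_P = 0.1785·C_{A0}·X = 0.1785×4.87×0.299 = 0.260 mol·L⁻¹; Y_P = C_P/C_{A0} = 0.0534.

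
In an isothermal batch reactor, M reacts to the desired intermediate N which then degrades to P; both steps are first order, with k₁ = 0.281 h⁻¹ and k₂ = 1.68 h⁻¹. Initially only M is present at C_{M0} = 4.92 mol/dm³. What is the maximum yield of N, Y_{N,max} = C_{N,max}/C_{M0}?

0.117

At the optimum, C_{N,max}/C_{M0} = (k₁/k₂)^[k₂/(k₂−k₁)].
= (0.281/1.68)^(1.68/(1.68−0.281)) = (0.1673)^(1.201) = 0.1168.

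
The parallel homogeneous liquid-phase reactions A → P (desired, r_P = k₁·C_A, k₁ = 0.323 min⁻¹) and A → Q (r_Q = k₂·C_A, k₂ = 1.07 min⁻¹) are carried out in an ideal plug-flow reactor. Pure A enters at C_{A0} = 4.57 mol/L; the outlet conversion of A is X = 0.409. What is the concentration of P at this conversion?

C_A = C_{A0}(1−X) = 2.701 mol/L.
Both paths are first order in A, so the instantaneous fraction to P is constant: dC_P/d(−C_A) = k₁/(k₁+k₂) = 0.2319.
C_P = 0.2319·(C_{A0}−C_A) = 0.2319×1.869 = 0.433 mol/L.

0.433 mol/L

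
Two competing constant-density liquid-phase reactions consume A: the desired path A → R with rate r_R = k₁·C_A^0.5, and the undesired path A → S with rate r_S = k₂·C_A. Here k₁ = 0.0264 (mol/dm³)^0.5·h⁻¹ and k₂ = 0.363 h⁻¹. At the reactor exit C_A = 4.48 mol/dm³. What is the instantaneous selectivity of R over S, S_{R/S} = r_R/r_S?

0.0344

S_{R/S} = r_R/r_S = (k₁·C_A^0.5)/(k₂·C_A) = (k₁/k₂)·C_A^-0.5.
= (0.0264×4.480^0.5) / (0.363×4.480) = 0.05588/1.626 = 0.0344.
The undesired path is higher order in A, so low C_A (CSTR or dilute feed) favours R.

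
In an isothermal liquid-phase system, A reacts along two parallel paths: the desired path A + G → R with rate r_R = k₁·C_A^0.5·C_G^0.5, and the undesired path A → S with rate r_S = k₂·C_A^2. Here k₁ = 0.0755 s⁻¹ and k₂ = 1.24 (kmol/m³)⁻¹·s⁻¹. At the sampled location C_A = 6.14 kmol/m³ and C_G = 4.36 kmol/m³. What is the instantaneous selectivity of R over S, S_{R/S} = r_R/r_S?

0.00836

S_{R/S} = r_R/r_S = (k₁·C_A^0.5·C_G^0.5)/(k₂·C_A^2) = (k₁/k₂)·C_A^-1.5·C_G^0.5.
= (0.0755×6.140^0.5×4.360^0.5) / (1.24×6.140^2) = 0.3906/46.75 = 0.00836.
The undesired path is higher order in A, so low C_A (CSTR or dilute feed) favours R.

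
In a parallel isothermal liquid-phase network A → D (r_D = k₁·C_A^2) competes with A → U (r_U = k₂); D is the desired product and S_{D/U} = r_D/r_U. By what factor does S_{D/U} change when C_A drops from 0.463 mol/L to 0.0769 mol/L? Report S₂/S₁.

0.0276

S_{D/U} = (k₁/k₂)·C_A^2, so S₂/S₁ = (C_{A,2}/C_{A,1})^2.
= (0.0769/0.463)^2 = (0.1661)^2 = 0.0276.
Selectivity toward D falls as C_A falls — high-concentration operation is favoured.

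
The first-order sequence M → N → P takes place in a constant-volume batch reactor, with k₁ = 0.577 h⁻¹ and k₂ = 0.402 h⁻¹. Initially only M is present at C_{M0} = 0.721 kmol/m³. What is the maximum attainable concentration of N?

0.314 kmol/m³

At the optimum, C_{N,max}/C_{M0} = (k₁/k₂)^[k₂/(k₂−k₁)].
= (0.577/0.402)^(0.402/(0.402−0.577)) = (1.435)^(-2.297) = 0.4360.
C_{N,max} = 0.4360×0.721 = 0.314 kmol/m³.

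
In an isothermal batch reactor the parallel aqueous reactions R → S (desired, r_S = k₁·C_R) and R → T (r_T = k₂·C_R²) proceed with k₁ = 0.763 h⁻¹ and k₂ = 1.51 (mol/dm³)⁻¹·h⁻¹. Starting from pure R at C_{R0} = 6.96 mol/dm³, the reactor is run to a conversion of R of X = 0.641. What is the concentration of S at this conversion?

C_R = C_{R0}(1−X) = 2.499 mol/dm³.
Along a PFR/batch, dC_S/dC_R = −r_S/(r_S+r_T) = −k₁/(k₁+k₂·C_R).
Integrating from C_{R0} to C_R: C_S = (0.763/1.51)·ln[(0.763+1.51·6.96)/(0.763+1.51·2.50)] = 0.5053·ln(11.27/4.536) = 0.4600 mol/dm³.

0.460 mol/dm³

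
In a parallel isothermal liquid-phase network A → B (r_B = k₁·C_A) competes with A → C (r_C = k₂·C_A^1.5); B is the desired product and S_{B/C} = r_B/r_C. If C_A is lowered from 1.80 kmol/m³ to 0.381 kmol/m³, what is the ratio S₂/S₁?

2.17

S_{B/C} = (k₁/k₂)·C_A^-0.5, so S₂/S₁ = (C_{A,2}/C_{A,1})^-0.5.
= (0.381/1.80)^(-0.5) = (0.2117)^(-0.5) = 2.17.
Selectivity toward B rises as C_A falls — low-concentration operation is favoured.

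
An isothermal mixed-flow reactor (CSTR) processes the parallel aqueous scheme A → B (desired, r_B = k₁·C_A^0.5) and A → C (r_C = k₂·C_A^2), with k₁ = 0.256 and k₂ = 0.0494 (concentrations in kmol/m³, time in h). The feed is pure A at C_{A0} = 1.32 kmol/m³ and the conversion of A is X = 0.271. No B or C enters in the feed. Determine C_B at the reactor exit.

0.303 kmol/m³

Exit C_A = C_{A0}(1−X) = 1.32×0.729 = 0.9623 kmol/m³.
Rates in a CSTR are evaluated at the outlet concentration: r_B = 0.256×0.9623^0.5 = 0.2511, r_C = 0.0494×0.9623^2 = 0.04574.
Fraction of consumed A going to B: r_B/(r_B+r_C) = 0.8459.
C_B = 0.8459·C_{A0}·X = 0.8459×1.32×0.271 = 0.303 kmol/m³.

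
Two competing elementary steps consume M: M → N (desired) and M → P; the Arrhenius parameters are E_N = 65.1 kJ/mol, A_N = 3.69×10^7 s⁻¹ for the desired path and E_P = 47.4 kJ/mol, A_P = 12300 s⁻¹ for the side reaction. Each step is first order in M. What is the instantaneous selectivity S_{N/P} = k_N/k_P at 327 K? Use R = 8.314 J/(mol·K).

With equal orders, S_{N/P} = k_N/k_P = (A_N/A_P)·exp[(E_P−E_N)/(RT)].
(E_P−E_N)/(RT) = (47.4−65.1)×10³/(8.314×327) = -17700/2719 = -6.511.
k_N/k_P = (3.69×10^7/12300)·exp(-6.511) = 3000 × 0.001488 = 4.46.
Since E_N > E_P, raising the temperature improves selectivity toward N.

4.46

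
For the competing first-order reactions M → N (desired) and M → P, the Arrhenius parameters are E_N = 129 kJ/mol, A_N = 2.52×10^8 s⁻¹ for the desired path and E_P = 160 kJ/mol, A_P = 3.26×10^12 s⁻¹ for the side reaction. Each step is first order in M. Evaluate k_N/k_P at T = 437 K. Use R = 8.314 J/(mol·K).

0.392

Since both paths have the same order in M, the concentration cancels and S_{N/P} = k_N/k_P = (A_N/A_P)·exp[(E_P−E_N)/(RT)].
(E_P−E_N)/(RT) = (160−129)×10³/(8.314×437) = 31000/3633 = 8.532.
k_N/k_P = (2.52×10^8/3.26×10^12)·exp(8.532) = 7.730×10^-5 × 5077 = 0.392.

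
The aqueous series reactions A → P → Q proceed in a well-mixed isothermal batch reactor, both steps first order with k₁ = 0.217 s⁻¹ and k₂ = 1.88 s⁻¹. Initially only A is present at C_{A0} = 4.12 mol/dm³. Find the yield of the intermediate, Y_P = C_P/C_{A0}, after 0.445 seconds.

For first-order series with pure A initially, C_P(t) = k₁C_{A0}/(k₂−k₁)·(e^(−k₁t) − e^(−k₂t)).
e^(−k₁t) = e^(−0.217×0.445) = e^(−0.09656) = 0.9080; e^(−k₂t) = e^(−0.8366) = 0.4332.
C_P = 0.217×4.12/(1.88−0.217) × (0.9080−0.4332) = 0.5376×0.4748 = 0.2552 mol/dm³.
Y_P = C_P/C_{A0} = 0.2552/4.12 = 0.0620.

0.0620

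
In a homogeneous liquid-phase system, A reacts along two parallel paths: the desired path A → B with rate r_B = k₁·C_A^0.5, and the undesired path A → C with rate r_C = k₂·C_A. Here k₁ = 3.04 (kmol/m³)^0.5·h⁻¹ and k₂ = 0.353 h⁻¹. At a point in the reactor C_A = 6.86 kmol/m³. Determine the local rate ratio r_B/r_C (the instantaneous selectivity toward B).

3.29

S_{B/C} = r_B/r_C = (k₁·C_A^0.5)/(k₂·C_A) = (k₁/k₂)·C_A^-0.5.
= (3.04×6.860^0.5) / (0.353×6.860) = 7.962/2.422 = 3.29.
The undesired path is higher order in A, so low C_A (CSTR or dilute feed) favours B.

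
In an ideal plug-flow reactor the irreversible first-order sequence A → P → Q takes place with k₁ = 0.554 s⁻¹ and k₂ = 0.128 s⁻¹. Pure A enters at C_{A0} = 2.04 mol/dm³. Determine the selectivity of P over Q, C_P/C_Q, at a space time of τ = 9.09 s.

The intermediate concentration in a first-order A→B→C sequence is C_P = k₁C_{A0}(e^(−k₁τ) − e^(−k₂τ))/(k₂−k₁).
e^(−k₁τ) = e^(−0.554×9.09) = e^(−5.036) = 0.006501; e^(−k₂τ) = e^(−1.164) = 0.3124.
C_P = 0.554×2.04/(0.128−0.554) × (0.006501−0.3124) = (-2.653)×(-0.3059) = 0.8115 mol/dm³.
C_A = C_{A0}e^(−k₁τ) = 0.01326 mol/dm³, so C_Q = C_{A0}−C_A−C_P = 1.215 mol/dm³; C_P/C_Q = 0.668.

0.668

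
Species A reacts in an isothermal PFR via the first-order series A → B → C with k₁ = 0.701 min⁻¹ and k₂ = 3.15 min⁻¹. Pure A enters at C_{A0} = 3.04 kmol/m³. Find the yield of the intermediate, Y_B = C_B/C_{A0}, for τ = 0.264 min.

0.113

The intermediate concentration in a first-order A→B→C sequence is C_B = k₁C_{A0}(e^(−k₁τ) − e^(−k₂τ))/(k₂−k₁).
e^(−k₁τ) = e^(−0.701×0.264) = e^(−0.1851) = 0.8311; e^(−k₂τ) = e^(−0.8316) = 0.4354.
C_B = 0.701×3.04/(3.15−0.701) × (0.8311−0.4354) = 0.8702×0.3957 = 0.3443 kmol/m³.
Y_B = C_B/C_{A0} = 0.3443/3.04 = 0.113.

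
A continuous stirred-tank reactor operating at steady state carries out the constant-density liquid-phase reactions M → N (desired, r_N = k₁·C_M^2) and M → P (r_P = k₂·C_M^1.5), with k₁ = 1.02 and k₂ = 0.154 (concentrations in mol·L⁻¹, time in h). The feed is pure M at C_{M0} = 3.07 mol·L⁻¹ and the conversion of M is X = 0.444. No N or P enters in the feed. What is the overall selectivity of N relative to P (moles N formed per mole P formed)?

8.65

Exit C_M = C_{M0}(1−X) = 3.07×0.556 = 1.707 mol·L⁻¹.
A CSTR operates uniformly at the exit composition, giving r_N = 2.972 and r_P = 0.3434 (each k·C_M^n at C_M = 1.707).
Overall selectivity = C_N/C_P = r_Nτ/(r_Pτ) = r_N/r_P = 8.65.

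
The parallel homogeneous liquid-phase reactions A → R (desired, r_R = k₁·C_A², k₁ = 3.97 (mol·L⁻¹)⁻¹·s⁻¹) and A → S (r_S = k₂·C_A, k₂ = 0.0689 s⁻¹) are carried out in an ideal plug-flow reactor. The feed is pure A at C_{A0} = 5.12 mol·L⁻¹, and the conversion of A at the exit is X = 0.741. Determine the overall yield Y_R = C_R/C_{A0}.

C_A = C_{A0}(1−X) = 1.326 mol·L⁻¹.
Along a PFR/batch, dC_S/dC_A = −r_S/(r_R+r_S) = −k₂/(k₂+k₁·C_A).
Integrating from C_{A0} to C_A: C_S = (0.0689/3.97)·ln[(0.0689+3.97·5.12)/(0.0689+3.97·1.33)] = 0.01736·ln(20.40/5.333) = 0.02328 mol·L⁻¹.
Then C_R = (C_{A0}−C_A) − C_S = 3.794 − 0.02328 = 3.771 mol·L⁻¹.
Y_R = C_R/C_{A0} = 3.771/5.12 = 0.736.

0.736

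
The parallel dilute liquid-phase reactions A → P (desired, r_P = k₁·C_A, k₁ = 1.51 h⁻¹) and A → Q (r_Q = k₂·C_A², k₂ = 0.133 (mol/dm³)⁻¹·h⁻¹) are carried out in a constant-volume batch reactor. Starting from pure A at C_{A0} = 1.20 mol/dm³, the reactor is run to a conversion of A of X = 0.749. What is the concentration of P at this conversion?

C_A = C_{A0}(1−X) = 0.3012 mol/dm³.
Along a PFR/batch, dC_P/dC_A = −r_P/(r_P+r_Q) = −k₁/(k₁+k₂·C_A).
Integrating from C_{A0} to C_A: C_P = (1.51/0.133)·ln[(1.51+0.133·1.20)/(1.51+0.133·0.301)] = 11.35·ln(1.670/1.550) = 0.8435 mol/dm³.

0.843 mol/dm³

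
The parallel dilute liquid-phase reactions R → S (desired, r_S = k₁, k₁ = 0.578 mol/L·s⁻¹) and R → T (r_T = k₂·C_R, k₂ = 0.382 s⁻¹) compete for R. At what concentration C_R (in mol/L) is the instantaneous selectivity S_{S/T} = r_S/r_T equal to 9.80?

S_{S/T} = (k₁/k₂)·C_R⁻¹ ⇒ C_R = (S·k₂/k₁)^(-1).
= (9.80×0.382/0.578)^(-1) = (6.477)^(-1) = 0.154 mol/L.

0.154 mol/L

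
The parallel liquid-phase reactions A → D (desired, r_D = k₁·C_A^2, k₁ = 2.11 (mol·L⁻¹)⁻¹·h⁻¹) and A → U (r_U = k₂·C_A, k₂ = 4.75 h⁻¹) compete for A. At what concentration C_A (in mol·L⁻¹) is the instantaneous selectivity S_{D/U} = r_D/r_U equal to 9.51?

21.4 mol·L⁻¹

S_{D/U} = (k₁/k₂)·C_A ⇒ C_A = S·k₂/k₁.
= 9.51×4.75/2.11 = 21.4 mol·L⁻¹.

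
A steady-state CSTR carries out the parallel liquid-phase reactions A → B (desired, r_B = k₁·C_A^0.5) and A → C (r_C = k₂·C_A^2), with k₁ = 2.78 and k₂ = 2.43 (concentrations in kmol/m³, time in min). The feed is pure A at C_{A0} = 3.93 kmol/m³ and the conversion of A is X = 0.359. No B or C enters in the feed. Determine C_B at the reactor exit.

Exit C_A = C_{A0}(1−X) = 3.93×0.641 = 2.519 kmol/m³.
Rates in a CSTR are evaluated at the outlet concentration: r_B = 2.78×2.519^0.5 = 4.412, r_C = 2.43×2.519^2 = 15.42.
Fraction of consumed A going to B: r_B/(r_B+r_C) = 0.2225.
C_B = 0.2225·C_{A0}·X = 0.2225×3.93×0.359 = 0.314 kmol/m³.

0.314 kmol/m³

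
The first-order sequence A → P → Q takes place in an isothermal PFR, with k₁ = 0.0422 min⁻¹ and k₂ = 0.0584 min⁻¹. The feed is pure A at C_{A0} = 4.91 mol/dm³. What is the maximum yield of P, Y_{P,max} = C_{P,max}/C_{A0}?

0.310

At the optimum, C_{P,max}/C_{A0} = (k₁/k₂)^[k₂/(k₂−k₁)].
= (0.0422/0.0584)^(0.0584/(0.0584−0.0422)) = (0.7226)^(3.605) = 0.3100.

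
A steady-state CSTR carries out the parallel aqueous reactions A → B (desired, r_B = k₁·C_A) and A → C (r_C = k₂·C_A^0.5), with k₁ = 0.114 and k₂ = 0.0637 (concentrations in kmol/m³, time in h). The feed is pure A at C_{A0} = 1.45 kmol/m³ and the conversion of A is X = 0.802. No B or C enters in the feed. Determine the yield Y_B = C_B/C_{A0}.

0.393

Exit C_A = C_{A0}(1−X) = 1.45×0.198 = 0.2871 kmol/m³.
A CSTR operates uniformly at the exit composition, giving r_B = 0.03273 and r_C = 0.03413 (each k·C_A^n at C_A = 0.2871).
Fraction of consumed A going to B: r_B/(r_B+r_C) = 0.4895.
C_B = 0.4895·C_{A0}·X = 0.4895×1.45×0.802 = 0.569 kmol/m³; Y_B = C_B/C_{A0} = 0.393.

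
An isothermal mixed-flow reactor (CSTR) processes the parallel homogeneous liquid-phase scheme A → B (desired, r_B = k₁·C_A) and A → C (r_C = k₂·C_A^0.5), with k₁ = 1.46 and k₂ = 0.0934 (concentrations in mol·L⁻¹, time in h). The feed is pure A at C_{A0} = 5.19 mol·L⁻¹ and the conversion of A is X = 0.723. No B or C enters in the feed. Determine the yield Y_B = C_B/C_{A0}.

Exit C_A = C_{A0}(1−X) = 5.19×0.277 = 1.438 mol·L⁻¹.
In a CSTR the entire volume is at exit conditions, so r_B = 1.46×1.438 = 2.099 and r_C = 0.0934×1.438^0.5 = 0.1120.
Fraction of consumed A going to B: r_B/(r_B+r_C) = 0.9493.
C_B = 0.9493·C_{A0}·X = 0.9493×5.19×0.723 = 3.56 mol·L⁻¹; Y_B = C_B/C_{A0} = 0.686.

0.686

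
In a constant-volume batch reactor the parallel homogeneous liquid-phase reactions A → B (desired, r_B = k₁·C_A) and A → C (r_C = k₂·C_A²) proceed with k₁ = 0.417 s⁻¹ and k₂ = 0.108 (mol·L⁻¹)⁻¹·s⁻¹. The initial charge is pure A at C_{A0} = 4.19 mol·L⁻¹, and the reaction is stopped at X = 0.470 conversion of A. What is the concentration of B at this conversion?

C_A = C_{A0}(1−X) = 2.221 mol·L⁻¹.
Along a PFR/batch, dC_B/dC_A = −r_B/(r_B+r_C) = −k₁/(k₁+k₂·C_A).
Integrating from C_{A0} to C_A: C_B = (0.417/0.108)·ln[(0.417+0.108·4.19)/(0.417+0.108·2.22)] = 3.861·ln(0.8695/0.6568) = 1.083 mol·L⁻¹.

1.08 mol·L⁻¹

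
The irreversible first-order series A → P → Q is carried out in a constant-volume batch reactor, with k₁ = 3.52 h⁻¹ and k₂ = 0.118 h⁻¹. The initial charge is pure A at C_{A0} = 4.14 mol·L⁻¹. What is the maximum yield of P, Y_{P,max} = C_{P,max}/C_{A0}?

0.889

At the optimum, C_{P,max}/C_{A0} = (k₁/k₂)^[k₂/(k₂−k₁)].
= (3.52/0.118)^(0.118/(0.118−3.52)) = (29.83)^(-0.03469) = 0.8889.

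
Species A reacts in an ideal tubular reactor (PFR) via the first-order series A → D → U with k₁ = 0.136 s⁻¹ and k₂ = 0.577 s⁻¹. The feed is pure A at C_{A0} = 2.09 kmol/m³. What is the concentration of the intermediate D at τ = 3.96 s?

For first-order series with pure A initially, C_D(τ) = k₁C_{A0}/(k₂−k₁)·(e^(−k₁τ) − e^(−k₂τ)).
e^(−k₁τ) = e^(−0.136×3.96) = e^(−0.5386) = 0.5836; e^(−k₂τ) = e^(−2.285) = 0.1018.
C_D = 0.136×2.09/(0.577−0.136) × (0.5836−0.1018) = 0.6445×0.4818 = 0.3105 kmol/m³.

0.311 kmol/m³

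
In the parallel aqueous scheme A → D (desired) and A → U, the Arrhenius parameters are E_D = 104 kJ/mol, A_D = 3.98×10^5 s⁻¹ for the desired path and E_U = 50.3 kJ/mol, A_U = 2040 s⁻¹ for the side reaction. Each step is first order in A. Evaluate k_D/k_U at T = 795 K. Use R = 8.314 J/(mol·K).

Since both paths have the same order in A, the concentration cancels and S_{D/U} = k_D/k_U = (A_D/A_U)·exp[(E_U−E_D)/(RT)].
(E_U−E_D)/(RT) = (50.3−104)×10³/(8.314×795) = -53700/6610 = -8.125.
k_D/k_U = (3.98×10^5/2040)·exp(-8.125) = 195.1 × 2.962×10^-4 = 0.0578.

0.0578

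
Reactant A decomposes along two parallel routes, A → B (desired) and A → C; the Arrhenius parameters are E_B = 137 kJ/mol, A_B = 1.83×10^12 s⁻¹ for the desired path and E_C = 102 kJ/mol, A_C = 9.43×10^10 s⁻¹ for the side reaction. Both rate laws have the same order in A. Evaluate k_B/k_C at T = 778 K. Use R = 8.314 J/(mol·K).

k_B/k_C = (A_B/A_C)·exp[−(E_B−E_C)/(RT)] = (A_B/A_C)·exp[(E_C−E_B)/(RT)].
(E_C−E_B)/(RT) = (102−137)×10³/(8.314×778) = -35000/6468 = -5.411.
k_B/k_C = (1.83×10^12/9.43×10^10)·exp(-5.411) = 19.41 × 0.004467 = 0.0867.
Since E_B > E_C, raising the temperature improves selectivity toward B.

0.0867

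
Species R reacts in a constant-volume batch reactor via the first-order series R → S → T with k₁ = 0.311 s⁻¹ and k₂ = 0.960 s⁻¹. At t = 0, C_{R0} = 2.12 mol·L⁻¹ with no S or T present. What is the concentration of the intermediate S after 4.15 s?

0.261 mol·L⁻¹

For first-order series with pure R initially, C_S(t) = k₁C_{R0}/(k₂−k₁)·(e^(−k₁t) − e^(−k₂t)).
e^(−k₁t) = e^(−0.311×4.15) = e^(−1.291) = 0.2751; e^(−k₂t) = e^(−3.984) = 0.01861.
C_S = 0.311×2.12/(0.960−0.311) × (0.2751−0.01861) = 1.016×0.2565 = 0.2606 mol·L⁻¹.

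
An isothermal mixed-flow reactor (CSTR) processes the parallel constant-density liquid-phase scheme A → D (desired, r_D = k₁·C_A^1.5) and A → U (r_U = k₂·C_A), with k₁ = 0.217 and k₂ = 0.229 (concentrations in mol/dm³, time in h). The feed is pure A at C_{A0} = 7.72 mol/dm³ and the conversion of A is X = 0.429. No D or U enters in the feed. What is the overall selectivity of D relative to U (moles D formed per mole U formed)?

1.99

Exit C_A = C_{A0}(1−X) = 7.72×0.571 = 4.408 mol/dm³.
A CSTR operates uniformly at the exit composition, giving r_D = 2.008 and r_U = 1.009 (each k·C_A^n at C_A = 4.408).
Overall selectivity = C_D/C_U = r_Dτ/(r_Uτ) = r_D/r_U = 1.99.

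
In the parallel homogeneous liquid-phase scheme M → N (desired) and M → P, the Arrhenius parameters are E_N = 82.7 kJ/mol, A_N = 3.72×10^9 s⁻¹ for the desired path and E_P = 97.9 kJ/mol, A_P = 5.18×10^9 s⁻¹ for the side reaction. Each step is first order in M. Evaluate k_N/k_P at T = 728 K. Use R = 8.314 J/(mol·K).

Since both paths have the same order in M, the concentration cancels and S_{N/P} = k_N/k_P = (A_N/A_P)·exp[(E_P−E_N)/(RT)].
(E_P−E_N)/(RT) = (97.9−82.7)×10³/(8.314×728) = 15200/6053 = 2.511.
k_N/k_P = (3.72×10^9/5.18×10^9)·exp(2.511) = 0.7181 × 12.32 = 8.85.
Since E_N < E_P, lowering the temperature improves selectivity toward N.

8.85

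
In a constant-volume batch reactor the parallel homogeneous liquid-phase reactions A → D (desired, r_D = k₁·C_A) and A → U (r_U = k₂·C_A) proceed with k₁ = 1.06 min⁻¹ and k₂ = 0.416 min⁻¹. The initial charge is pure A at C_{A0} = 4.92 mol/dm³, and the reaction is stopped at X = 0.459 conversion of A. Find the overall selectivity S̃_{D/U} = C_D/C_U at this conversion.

C_A = C_{A0}(1−X) = 2.662 mol/dm³.
Both paths are first order in A, so the instantaneous fraction to D is constant: dC_D/d(−C_A) = k₁/(k₁+k₂) = 0.7182.
C_D = 0.7182·(C_{A0}−C_A) = 0.7182×2.258 = 1.62 mol/dm³.
C_U = (C_{A0}−C_A)−C_D = 0.6365 mol/dm³; S̃_{D/U} = 1.622/0.6365 = 2.55.

2.55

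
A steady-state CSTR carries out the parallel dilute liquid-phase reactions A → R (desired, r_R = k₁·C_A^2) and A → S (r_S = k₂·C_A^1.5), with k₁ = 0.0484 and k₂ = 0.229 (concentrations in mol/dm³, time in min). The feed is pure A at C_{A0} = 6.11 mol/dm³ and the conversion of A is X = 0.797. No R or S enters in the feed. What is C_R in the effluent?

0.928 mol/dm³

Exit C_A = C_{A0}(1−X) = 6.11×0.203 = 1.240 mol/dm³.
A CSTR operates uniformly at the exit composition, giving r_R = 0.07446 and r_S = 0.3163 (each k·C_A^n at C_A = 1.240).
Fraction of consumed A going to R: r_R/(r_R+r_S) = 0.1905.
C_R = 0.1905·C_{A0}·X = 0.1905×6.11×0.797 = 0.928 mol/dm³.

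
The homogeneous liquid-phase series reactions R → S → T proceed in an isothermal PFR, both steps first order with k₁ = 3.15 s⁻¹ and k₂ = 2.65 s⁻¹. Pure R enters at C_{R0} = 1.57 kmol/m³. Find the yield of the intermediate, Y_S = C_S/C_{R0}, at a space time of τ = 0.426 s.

Solving the coupled first-order balances gives C_S(τ) = [k₁/(k₂−k₁)]·C_{R0}·(e^(−k₁τ) − e^(−k₂τ)).
e^(−k₁τ) = e^(−3.15×0.426) = e^(−1.342) = 0.2613; e^(−k₂τ) = e^(−1.129) = 0.3234.
C_S = 3.15×1.57/(2.65−3.15) × (0.2613−0.3234) = (-9.891)×(-0.06204) = 0.6136 kmol/m³.
Y_S = C_S/C_{R0} = 0.6136/1.57 = 0.391.

0.391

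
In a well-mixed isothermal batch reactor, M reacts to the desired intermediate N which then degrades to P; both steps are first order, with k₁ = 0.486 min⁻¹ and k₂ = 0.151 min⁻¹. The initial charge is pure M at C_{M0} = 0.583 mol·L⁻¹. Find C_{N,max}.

0.344 mol·L⁻¹

For a first-order series the maximum intermediate yield is C_{N,max}/C_{M0} = (k₁/k₂)^[k₂/(k₂−k₁)].
= (0.486/0.151)^(0.151/(0.151−0.486)) = (3.219)^(-0.4507) = 0.5904.
C_{N,max} = 0.5904×0.583 = 0.344 mol·L⁻¹.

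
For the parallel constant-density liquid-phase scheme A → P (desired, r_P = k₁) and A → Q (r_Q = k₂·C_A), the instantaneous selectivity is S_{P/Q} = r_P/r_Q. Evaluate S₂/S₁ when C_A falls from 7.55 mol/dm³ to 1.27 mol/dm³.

5.94

S_{P/Q} = (k₁/k₂)·C_A⁻¹, so S₂/S₁ = (C_{A,2}/C_{A,1})⁻¹.
= 7.55/1.27 = 5.94.
Selectivity toward P rises as C_A falls — low-concentration operation is favoured.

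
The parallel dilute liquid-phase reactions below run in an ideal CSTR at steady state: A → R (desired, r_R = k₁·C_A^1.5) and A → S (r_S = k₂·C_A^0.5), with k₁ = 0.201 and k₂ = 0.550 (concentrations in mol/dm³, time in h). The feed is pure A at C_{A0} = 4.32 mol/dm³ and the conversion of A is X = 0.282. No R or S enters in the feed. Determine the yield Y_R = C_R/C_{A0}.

0.150

Exit C_A = C_{A0}(1−X) = 4.32×0.718 = 3.102 mol/dm³.
A CSTR operates uniformly at the exit composition, giving r_R = 1.098 and r_S = 0.9686 (each k·C_A^n at C_A = 3.102).
Fraction of consumed A going to R: r_R/(r_R+r_S) = 0.5313.
C_R = 0.5313·C_{A0}·X = 0.5313×4.32×0.282 = 0.647 mol/dm³; Y_R = C_R/C_{A0} = 0.150.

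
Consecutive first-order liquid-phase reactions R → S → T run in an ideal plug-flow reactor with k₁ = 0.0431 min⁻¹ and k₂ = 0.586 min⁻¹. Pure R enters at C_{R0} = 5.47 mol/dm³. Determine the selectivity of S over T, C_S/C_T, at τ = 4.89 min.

The intermediate concentration in a first-order A→B→C sequence is C_S = k₁C_{R0}(e^(−k₁τ) − e^(−k₂τ))/(k₂−k₁).
e^(−k₁τ) = e^(−0.0431×4.89) = e^(−0.2108) = 0.8100; e^(−k₂τ) = e^(−2.866) = 0.05695.
C_S = 0.0431×5.47/(0.586−0.0431) × (0.8100−0.05695) = 0.4343×0.7530 = 0.3270 mol/dm³.
C_R = C_{R0}e^(−k₁τ) = 4.431 mol/dm³, so C_T = C_{R0}−C_R−C_S = 0.7125 mol/dm³; C_S/C_T = 0.459.

0.459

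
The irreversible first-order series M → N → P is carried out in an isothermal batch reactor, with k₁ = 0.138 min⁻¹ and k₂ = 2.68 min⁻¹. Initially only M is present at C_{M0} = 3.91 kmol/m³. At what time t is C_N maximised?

1.17 min

The intermediate peaks when r₁ = r₂, i.e. k₁e^(−k₁t) = k₂e^(−k₂t), giving t_opt = ln(k₂/k₁)/(k₂−k₁).
= ln(2.68/0.138)/(2.68−0.138) = ln(19.42)/2.542 = 2.966/2.542 = 1.17 min.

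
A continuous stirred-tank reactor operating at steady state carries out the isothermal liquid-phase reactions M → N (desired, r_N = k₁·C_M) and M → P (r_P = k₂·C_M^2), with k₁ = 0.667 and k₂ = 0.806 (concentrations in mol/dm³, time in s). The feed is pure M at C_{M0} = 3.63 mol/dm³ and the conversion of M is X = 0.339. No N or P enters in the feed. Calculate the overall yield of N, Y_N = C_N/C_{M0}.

Exit C_M = C_{M0}(1−X) = 3.63×0.661 = 2.399 mol/dm³.
A CSTR operates uniformly at the exit composition, giving r_N = 1.600 and r_P = 4.640 (each k·C_M^n at C_M = 2.399).
Fraction of consumed M going to N: r_N/(r_N+r_P) = 0.2564.
C_N = 0.2564·C_{M0}·X = 0.2564×3.63×0.339 = 0.316 mol/dm³; Y_N = C_N/C_{M0} = 0.0869.

0.0869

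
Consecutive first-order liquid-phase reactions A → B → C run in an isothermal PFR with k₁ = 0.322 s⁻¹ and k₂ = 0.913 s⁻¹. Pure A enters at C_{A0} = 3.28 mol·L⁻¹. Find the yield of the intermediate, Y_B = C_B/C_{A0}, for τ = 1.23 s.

For first-order series with pure A initially, C_B(τ) = k₁C_{A0}/(k₂−k₁)·(e^(−k₁τ) − e^(−k₂τ)).
e^(−k₁τ) = e^(−0.322×1.23) = e^(−0.3961) = 0.6730; e^(−k₂τ) = e^(−1.123) = 0.3253.
C_B = 0.322×3.28/(0.913−0.322) × (0.6730−0.3253) = 1.787×0.3477 = 0.6213 mol·L⁻¹.
Y_B = C_B/C_{A0} = 0.6213/3.28 = 0.189.

0.189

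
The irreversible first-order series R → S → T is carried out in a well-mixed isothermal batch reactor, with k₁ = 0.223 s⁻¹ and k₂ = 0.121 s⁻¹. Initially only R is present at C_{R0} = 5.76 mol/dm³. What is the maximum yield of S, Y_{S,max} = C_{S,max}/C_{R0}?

Evaluating C_S at t_opt = ln(k₂/k₁)/(k₂−k₁) gives C_{S,max}/C_{R0} = (k₁/k₂)^[k₂/(k₂−k₁)].
= (0.223/0.121)^(0.121/(0.121−0.223)) = (1.843)^(-1.186) = 0.4842.

0.484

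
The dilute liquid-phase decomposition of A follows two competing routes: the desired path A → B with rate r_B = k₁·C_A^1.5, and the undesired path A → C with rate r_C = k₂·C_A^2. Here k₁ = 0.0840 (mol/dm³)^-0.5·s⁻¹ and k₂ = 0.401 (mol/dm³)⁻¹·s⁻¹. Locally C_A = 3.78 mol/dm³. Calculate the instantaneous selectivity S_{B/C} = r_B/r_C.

0.108

S_{B/C} = r_B/r_C = (k₁·C_A^1.5)/(k₂·C_A^2) = (k₁/k₂)·C_A^-0.5.
= (0.0840×3.780^1.5) / (0.401×3.780^2) = 0.6173/5.730 = 0.108.
The undesired path is higher order in A, so low C_A (CSTR or dilute feed) favours B.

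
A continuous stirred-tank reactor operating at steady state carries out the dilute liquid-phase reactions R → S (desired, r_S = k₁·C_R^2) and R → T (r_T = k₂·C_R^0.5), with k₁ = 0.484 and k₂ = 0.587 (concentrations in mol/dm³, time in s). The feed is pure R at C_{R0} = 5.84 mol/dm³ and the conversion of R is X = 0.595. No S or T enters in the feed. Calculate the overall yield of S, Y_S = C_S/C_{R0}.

Exit C_R = C_{R0}(1−X) = 5.84×0.405 = 2.365 mol/dm³.
Rates in a CSTR are evaluated at the outlet concentration: r_S = 0.484×2.365^2 = 2.708, r_T = 0.587×2.365^0.5 = 0.9028.
Fraction of consumed R going to S: r_S/(r_S+r_T) = 0.7500.
C_S = 0.7500·C_{R0}·X = 0.7500×5.84×0.595 = 2.61 mol/dm³; Y_S = C_S/C_{R0} = 0.446.

0.446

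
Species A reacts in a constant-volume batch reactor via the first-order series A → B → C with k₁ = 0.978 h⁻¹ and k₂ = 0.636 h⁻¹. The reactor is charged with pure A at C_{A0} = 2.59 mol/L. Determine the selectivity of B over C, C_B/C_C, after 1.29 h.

1.68

For first-order series with pure A initially, C_B(t) = k₁C_{A0}/(k₂−k₁)·(e^(−k₁t) − e^(−k₂t)).
e^(−k₁t) = e^(−0.978×1.29) = e^(−1.262) = 0.2832; e^(−k₂t) = e^(−0.8204) = 0.4402.
C_B = 0.978×2.59/(0.636−0.978) × (0.2832−0.4402) = (-7.406)×(-0.1570) = 1.163 mol/L.
C_A = C_{A0}e^(−k₁t) = 0.7335 mol/L, so C_C = C_{A0}−C_A−C_B = 0.6934 mol/L; C_B/C_C = 1.68.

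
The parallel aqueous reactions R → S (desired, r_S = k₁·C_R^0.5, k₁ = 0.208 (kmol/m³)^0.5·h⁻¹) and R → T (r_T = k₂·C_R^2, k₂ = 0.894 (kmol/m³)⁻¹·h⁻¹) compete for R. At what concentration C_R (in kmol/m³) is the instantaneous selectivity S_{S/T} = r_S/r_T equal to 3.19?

S_{S/T} = (k₁/k₂)·C_R^-1.5 ⇒ C_R = (S·k₂/k₁)^(1/(-1.5)).
= (3.19×0.894/0.208)^(-0.6667) = (13.71)^(-0.6667) = 0.175 kmol/m³.

0.175 kmol/m³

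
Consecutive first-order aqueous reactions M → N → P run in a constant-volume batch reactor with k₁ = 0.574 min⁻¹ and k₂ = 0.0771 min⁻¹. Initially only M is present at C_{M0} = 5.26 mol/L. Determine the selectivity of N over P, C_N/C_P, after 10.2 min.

The intermediate concentration in a first-order A→B→C sequence is C_N = k₁C_{M0}(e^(−k₁t) − e^(−k₂t))/(k₂−k₁).
e^(−k₁t) = e^(−0.574×10.2) = e^(−5.855) = 0.002866; e^(−k₂t) = e^(−0.7864) = 0.4555.
C_N = 0.574×5.26/(0.0771−0.574) × (0.002866−0.4555) = (-6.076)×(-0.4526) = 2.750 mol/L.
C_M = C_{M0}e^(−k₁t) = 0.01508 mol/L, so C_P = C_{M0}−C_M−C_N = 2.495 mol/L; C_N/C_P = 1.10.

1.10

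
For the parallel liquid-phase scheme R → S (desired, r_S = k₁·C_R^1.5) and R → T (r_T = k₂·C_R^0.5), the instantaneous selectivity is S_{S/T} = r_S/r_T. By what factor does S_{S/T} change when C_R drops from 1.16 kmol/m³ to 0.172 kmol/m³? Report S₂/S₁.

S_{S/T} = (k₁/k₂)·C_R, so S₂/S₁ = (C_{R,2}/C_{R,1}).
= 0.172/1.16 = 0.148.
Selectivity toward S falls as C_R falls — high-concentration operation is favoured.

0.148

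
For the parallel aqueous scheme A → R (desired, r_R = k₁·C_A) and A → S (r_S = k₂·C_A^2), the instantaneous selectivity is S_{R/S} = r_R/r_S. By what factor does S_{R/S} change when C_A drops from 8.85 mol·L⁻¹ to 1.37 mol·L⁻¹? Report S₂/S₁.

S_{R/S} = (k₁/k₂)·C_A⁻¹, so S₂/S₁ = (C_{A,2}/C_{A,1})⁻¹.
= 8.85/1.37 = 6.46.
Selectivity toward R rises as C_A falls — low-concentration operation is favoured.

6.46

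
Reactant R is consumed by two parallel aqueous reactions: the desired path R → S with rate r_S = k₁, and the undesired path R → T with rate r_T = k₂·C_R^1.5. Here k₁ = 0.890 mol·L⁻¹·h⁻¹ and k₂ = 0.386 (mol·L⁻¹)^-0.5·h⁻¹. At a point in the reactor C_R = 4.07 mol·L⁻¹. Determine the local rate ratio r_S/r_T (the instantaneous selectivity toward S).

0.281

S_{S/T} = r_S/r_T = (k₁)/(k₂·C_R^1.5) = (k₁/k₂)·C_R^-1.5.
= (0.890) / (0.386×4.070^1.5) = 0.8900/3.169 = 0.281.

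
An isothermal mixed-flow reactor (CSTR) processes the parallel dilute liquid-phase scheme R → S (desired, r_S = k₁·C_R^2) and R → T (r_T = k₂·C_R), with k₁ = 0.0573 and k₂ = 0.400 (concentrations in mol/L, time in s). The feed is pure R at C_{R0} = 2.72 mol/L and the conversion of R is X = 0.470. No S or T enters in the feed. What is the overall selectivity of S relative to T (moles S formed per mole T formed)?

0.207

Exit C_R = C_{R0}(1−X) = 2.72×0.530 = 1.442 mol/L.
In a CSTR the entire volume is at exit conditions, so r_S = 0.0573×1.442^2 = 0.1191 and r_T = 0.400×1.442 = 0.5766.
Overall selectivity = C_S/C_T = r_Sτ/(r_Tτ) = r_S/r_T = 0.207.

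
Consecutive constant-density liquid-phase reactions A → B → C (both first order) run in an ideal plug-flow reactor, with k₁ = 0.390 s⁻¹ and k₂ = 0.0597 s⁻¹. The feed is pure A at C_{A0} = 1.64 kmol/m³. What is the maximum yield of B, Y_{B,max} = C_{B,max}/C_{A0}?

Evaluating C_B at τ_opt = ln(k₂/k₁)/(k₂−k₁) gives C_{B,max}/C_{A0} = (k₁/k₂)^[k₂/(k₂−k₁)].
= (0.390/0.0597)^(0.0597/(0.0597−0.390)) = (6.533)^(-0.1807) = 0.7123.

0.712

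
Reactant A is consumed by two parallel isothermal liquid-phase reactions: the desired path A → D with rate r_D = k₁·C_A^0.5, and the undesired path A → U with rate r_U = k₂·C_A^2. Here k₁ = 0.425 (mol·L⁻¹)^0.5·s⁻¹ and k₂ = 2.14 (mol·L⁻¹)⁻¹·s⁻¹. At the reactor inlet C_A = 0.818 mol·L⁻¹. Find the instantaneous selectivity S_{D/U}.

0.268

S_{D/U} = r_D/r_U = (k₁·C_A^0.5)/(k₂·C_A^2) = (k₁/k₂)·C_A^-1.5.
= (0.425×0.8180^0.5) / (2.14×0.8180^2) = 0.3844/1.432 = 0.268.
The undesired path is higher order in A, so low C_A (CSTR or dilute feed) favours D.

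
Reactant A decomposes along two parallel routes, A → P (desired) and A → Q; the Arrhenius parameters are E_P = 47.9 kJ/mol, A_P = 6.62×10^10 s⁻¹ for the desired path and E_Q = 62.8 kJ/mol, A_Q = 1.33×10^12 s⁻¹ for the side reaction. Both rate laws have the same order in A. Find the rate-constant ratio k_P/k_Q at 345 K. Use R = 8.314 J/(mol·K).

k_P/k_Q = (A_P/A_Q)·exp[−(E_P−E_Q)/(RT)] = (A_P/A_Q)·exp[(E_Q−E_P)/(RT)].
(E_Q−E_P)/(RT) = (62.8−47.9)×10³/(8.314×345) = 14900/2868 = 5.195.
k_P/k_Q = (6.62×10^10/1.33×10^12)·exp(5.195) = 0.04977 × 180.3 = 8.97.

8.97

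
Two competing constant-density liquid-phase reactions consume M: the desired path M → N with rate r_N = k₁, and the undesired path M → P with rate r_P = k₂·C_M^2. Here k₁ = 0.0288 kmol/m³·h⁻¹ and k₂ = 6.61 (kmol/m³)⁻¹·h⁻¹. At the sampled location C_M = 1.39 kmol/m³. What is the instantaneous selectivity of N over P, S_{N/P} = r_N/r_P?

S_{N/P} = r_N/r_P = (k₁)/(k₂·C_M^2) = (k₁/k₂)·C_M^-2.
= (0.0288) / (6.61×1.390^2) = 0.02880/12.77 = 0.00226.
The undesired path is higher order in M, so low C_M (CSTR or dilute feed) favours N.

0.00226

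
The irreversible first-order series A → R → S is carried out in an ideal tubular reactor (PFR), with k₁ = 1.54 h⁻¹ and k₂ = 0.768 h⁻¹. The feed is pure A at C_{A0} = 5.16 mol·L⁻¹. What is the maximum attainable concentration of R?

2.58 mol·L⁻¹

For a first-order series the maximum intermediate yield is C_{R,max}/C_{A0} = (k₁/k₂)^[k₂/(k₂−k₁)].
= (1.54/0.768)^(0.768/(0.768−1.54)) = (2.005)^(-0.9948) = 0.5005.
C_{R,max} = 0.5005×5.16 = 2.58 mol·L⁻¹.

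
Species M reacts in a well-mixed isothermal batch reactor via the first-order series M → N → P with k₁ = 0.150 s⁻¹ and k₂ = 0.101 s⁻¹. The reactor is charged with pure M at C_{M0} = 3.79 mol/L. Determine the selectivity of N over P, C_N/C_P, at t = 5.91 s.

For first-order series with pure M initially, C_N(t) = k₁C_{M0}/(k₂−k₁)·(e^(−k₁t) − e^(−k₂t)).
e^(−k₁t) = e^(−0.150×5.91) = e^(−0.8865) = 0.4121; e^(−k₂t) = e^(−0.5969) = 0.5505.
C_N = 0.150×3.79/(0.101−0.150) × (0.4121−0.5505) = (-11.60)×(-0.1384) = 1.606 mol/L.
C_M = C_{M0}e^(−k₁t) = 1.562 mol/L, so C_P = C_{M0}−C_M−C_N = 0.6223 mol/L; C_N/C_P = 2.58.

2.58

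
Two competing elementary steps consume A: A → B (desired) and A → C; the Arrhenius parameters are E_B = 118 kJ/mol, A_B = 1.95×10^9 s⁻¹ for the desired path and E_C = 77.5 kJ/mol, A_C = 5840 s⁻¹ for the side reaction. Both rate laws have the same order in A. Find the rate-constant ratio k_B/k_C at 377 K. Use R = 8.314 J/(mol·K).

0.817

With equal orders, S_{B/C} = k_B/k_C = (A_B/A_C)·exp[(E_C−E_B)/(RT)].
(E_C−E_B)/(RT) = (77.5−118)×10³/(8.314×377) = -40500/3134 = -12.92.
k_B/k_C = (1.95×10^9/5840)·exp(-12.92) = 3.339×10^5 × 2.446×10^-6 = 0.817.
Since E_B > E_C, raising the temperature improves selectivity toward B.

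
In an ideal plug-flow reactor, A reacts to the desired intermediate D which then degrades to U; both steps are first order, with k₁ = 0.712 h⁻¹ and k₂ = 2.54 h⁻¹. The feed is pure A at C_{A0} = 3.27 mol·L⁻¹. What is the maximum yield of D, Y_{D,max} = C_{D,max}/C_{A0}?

Evaluating C_D at τ_opt = ln(k₂/k₁)/(k₂−k₁) gives C_{D,max}/C_{A0} = (k₁/k₂)^[k₂/(k₂−k₁)].
= (0.712/2.54)^(2.54/(2.54−0.712)) = (0.2803)^(1.389) = 0.1708.

0.171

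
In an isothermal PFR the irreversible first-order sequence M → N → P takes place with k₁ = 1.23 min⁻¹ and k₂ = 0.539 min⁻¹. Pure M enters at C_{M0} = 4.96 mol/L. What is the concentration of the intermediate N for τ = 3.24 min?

The intermediate concentration in a first-order A→B→C sequence is C_N = k₁C_{M0}(e^(−k₁τ) − e^(−k₂τ))/(k₂−k₁).
e^(−k₁τ) = e^(−1.23×3.24) = e^(−3.985) = 0.01859; e^(−k₂τ) = e^(−1.746) = 0.1744.
C_N = 1.23×4.96/(0.539−1.23) × (0.01859−0.1744) = (-8.829)×(-0.1558) = 1.376 mol/L.

1.38 mol/L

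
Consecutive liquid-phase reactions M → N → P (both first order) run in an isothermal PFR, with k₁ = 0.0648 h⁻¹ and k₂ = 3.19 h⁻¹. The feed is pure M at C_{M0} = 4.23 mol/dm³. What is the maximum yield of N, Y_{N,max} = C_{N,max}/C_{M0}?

0.0187

At the optimum, C_{N,max}/C_{M0} = (k₁/k₂)^[k₂/(k₂−k₁)].
= (0.0648/3.19)^(3.19/(3.19−0.0648)) = (0.02031)^(1.021) = 0.01874.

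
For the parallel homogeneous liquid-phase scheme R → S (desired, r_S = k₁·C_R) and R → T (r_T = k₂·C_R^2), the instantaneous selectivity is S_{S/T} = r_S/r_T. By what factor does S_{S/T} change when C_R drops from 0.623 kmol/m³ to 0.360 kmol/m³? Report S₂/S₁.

1.73

S_{S/T} = (k₁/k₂)·C_R⁻¹, so S₂/S₁ = (C_{R,2}/C_{R,1})⁻¹.
= 0.623/0.360 = 1.73.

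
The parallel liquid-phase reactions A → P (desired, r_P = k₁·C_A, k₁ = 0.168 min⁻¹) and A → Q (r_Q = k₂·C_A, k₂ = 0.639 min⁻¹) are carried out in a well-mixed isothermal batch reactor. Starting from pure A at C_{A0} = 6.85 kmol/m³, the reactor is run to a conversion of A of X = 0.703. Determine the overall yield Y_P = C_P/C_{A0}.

C_A = C_{A0}(1−X) = 2.034 kmol/m³.
Both paths are first order in A, so the instantaneous fraction to P is constant: dC_P/d(−C_A) = k₁/(k₁+k₂) = 0.2082.
C_P = 0.2082·(C_{A0}−C_A) = 0.2082×4.816 = 1.00 kmol/m³.
Y_P = C_P/C_{A0} = 1.002/6.85 = 0.146.

0.146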